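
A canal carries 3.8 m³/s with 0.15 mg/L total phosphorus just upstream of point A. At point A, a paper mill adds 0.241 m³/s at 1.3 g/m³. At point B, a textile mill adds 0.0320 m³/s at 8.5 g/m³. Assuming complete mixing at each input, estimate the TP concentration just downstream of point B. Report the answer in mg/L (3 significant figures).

After input A: C = (3.8·0.15 + 0.241·1.3) / 4.041 = 0.2186 mg/L.
After input B: C = (4.041·0.2186 + 0.032·8.5) / 4.073 = 0.2836 mg/L.

0.284 mg/L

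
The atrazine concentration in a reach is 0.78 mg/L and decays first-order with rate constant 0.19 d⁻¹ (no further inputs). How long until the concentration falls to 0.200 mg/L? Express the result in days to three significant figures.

t = ln(C₀/C)/k = ln(0.78/0.200)/0.19 = 1.361/0.19 = 7.163 d.

7.16 d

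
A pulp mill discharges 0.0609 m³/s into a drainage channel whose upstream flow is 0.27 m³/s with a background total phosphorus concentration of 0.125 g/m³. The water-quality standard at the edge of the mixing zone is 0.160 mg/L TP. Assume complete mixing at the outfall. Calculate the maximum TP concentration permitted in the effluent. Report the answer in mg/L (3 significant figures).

0.315 mg/L

Mass balance: 0.16·0.3309 = 0.0609·Cₑ + 0.27·0.125.
Cₑ = (0.05294 − 0.03375) / 0.0609 = 0.3152 mg/L.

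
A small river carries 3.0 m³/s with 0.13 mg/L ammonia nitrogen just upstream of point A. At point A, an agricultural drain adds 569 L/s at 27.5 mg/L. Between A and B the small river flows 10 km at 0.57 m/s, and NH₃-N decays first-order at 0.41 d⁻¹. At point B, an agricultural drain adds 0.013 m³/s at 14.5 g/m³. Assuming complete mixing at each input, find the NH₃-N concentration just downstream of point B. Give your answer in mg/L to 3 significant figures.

4.17 mg/L

569 L/s = 0.569 m³/s.
After input A: C = (3·0.13 + 0.569·27.5) / 3.569 = 4.494 mg/L.
Over the 10 km reach to input B (t = 1.754e+04 s = 0.2031 d), decay gives C = 4.494·exp(−0.41·0.2031) = 4.135 mg/L.
After input B: C = (3.569·4.135 + 0.013·14.5) / 3.582 = 4.172 mg/L.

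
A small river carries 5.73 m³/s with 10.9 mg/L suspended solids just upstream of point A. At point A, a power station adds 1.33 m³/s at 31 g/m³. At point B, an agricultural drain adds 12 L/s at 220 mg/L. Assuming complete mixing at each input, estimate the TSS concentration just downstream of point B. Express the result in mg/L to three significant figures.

15.0 mg/L

After input A: C = (5.73·10.9 + 1.33·31) / 7.06 = 14.69 mg/L.
12 L/s = 0.012 m³/s.
After input B: C = (7.06·14.69 + 0.012·220) / 7.072 = 15.03 mg/L.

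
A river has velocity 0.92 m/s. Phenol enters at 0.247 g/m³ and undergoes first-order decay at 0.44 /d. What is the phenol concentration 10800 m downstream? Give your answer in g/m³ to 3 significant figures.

Travel time t = 10800 m / 0.92 m/s = 1.08e+04/0.92 = 1.174e+04 s = 0.1359 d.
First-order decay: C = 0.247·exp(−0.44·0.1359) = 0.247·0.942 = 0.2327 g/m³.

0.233 g/m³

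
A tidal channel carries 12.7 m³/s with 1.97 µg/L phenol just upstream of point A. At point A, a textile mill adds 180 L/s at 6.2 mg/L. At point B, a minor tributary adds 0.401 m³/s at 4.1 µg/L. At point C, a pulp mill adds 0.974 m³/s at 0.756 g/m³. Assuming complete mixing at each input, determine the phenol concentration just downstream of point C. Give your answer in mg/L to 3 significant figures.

1.97 µg/L = 0.00197 mg/L.
180 L/s = 0.18 m³/s.
After input A: C = (12.7·0.00197 + 0.18·6.2) / 12.88 = 0.08859 mg/L.
4.1 µg/L = 0.0041 mg/L.
After input B: C = (12.88·0.08859 + 0.401·0.0041) / 13.28 = 0.08604 mg/L.
After input C: C = (13.28·0.08604 + 0.974·0.756) / 14.25 = 0.1318 mg/L.

0.132 mg/L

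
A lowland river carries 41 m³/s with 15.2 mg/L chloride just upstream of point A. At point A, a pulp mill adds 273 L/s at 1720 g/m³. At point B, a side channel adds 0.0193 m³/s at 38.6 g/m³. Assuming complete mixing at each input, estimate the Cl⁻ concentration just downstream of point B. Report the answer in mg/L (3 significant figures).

26.5 mg/L

273 L/s = 0.273 m³/s.
After input A: C = (41·15.2 + 0.273·1720) / 41.27 = 26.48 mg/L.
After input B: C = (41.27·26.48 + 0.0193·38.6) / 41.29 = 26.48 mg/L.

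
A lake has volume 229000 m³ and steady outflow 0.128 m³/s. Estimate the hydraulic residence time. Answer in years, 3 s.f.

Q = 0.128 m³/s × 3.156e+07 s/yr = 4.039e+06 m³/yr.
Hydraulic residence time τ = V/Q = 229000/4.039e+06 = 0.05669 yr.

0.0567 yr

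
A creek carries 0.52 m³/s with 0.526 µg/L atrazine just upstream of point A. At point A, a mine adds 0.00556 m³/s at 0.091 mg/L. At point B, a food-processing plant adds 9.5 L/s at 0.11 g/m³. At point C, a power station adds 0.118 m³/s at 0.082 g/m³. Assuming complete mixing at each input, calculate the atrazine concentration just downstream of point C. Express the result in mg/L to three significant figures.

0.0176 mg/L

0.526 µg/L = 0.000526 mg/L.
After input A: C = (0.52·0.000526 + 0.00556·0.091) / 0.5256 = 0.001483 mg/L.
9.5 L/s = 0.0095 m³/s.
After input B: C = (0.5256·0.001483 + 0.0095·0.11) / 0.5351 = 0.00341 mg/L.
After input C: C = (0.5351·0.00341 + 0.118·0.082) / 0.6531 = 0.01761 mg/L.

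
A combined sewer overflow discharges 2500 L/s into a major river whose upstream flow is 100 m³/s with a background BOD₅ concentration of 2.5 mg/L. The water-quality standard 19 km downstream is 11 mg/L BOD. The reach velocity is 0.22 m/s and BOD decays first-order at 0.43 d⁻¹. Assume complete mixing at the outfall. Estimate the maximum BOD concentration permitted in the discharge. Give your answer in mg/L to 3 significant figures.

2500 L/s = 2.5 m³/s.
Travel time to the compliance point: t = 1.9e+04/0.22 = 8.636e+04 s = 0.9996 d; decay factor exp(−0.43·0.9996) = 0.6506.
So the concentration just after mixing may be at most 11/0.6506 = 16.91 mg/L.
Mass balance: 16.91·102.5 = 2.5·Cₑ + 100·2.5.
Cₑ = (1733 − 250) / 2.5 = 593.2 mg/L.

593 mg/L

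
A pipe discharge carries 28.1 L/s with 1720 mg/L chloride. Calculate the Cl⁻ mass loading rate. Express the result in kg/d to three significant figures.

4180 kg/d

28.1 L/s = 0.0281 m³/s.
Mass flux = Q·C = 0.0281 m³/s × 1720 g/m³ = 48.33 g/s.
= 48.33 g/s × 86.4 = 4176 kg/d.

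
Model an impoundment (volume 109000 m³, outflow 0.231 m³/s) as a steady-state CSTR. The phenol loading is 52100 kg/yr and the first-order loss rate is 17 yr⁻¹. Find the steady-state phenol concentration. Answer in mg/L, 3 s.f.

5.70 mg/L

Outflow Q = 0.231 m³/s × 3.156e+07 s/yr = 7.29e+06 m³/yr.
Steady-state CSTR mass balance: W = Q·C + k·V·C, so C = W/(Q + kV).
Q + kV = 7.29e+06 + 17·109000 = 9.143e+06 m³/yr.
C = 52100/9.143e+06 = 0.005698 kg/m³ = 5.698 mg/L.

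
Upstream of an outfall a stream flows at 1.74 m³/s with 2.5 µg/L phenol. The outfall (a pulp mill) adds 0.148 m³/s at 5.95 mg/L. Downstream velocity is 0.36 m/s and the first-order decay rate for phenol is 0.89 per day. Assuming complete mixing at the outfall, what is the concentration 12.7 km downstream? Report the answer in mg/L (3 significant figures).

2.5 µg/L = 0.0025 mg/L.
After complete mixing, C₀ = (0.148·5.95 + 1.74·0.0025) / 1.888 = 0.4687 mg/L.
Travel time t = 1.27e+04 m / 0.36 m/s = 3.528e+04 s = 0.4083 d.
C = 0.4687·exp(−0.89·0.4083) = 0.4687·0.6953 = 0.3259 mg/L.

0.326 mg/L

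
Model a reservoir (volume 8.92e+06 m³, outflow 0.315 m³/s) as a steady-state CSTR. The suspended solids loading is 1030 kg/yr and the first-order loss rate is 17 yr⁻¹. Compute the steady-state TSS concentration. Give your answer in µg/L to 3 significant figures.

6.37 µg/L

Outflow Q = 0.315 m³/s × 3.156e+07 s/yr = 9.941e+06 m³/yr.
Steady-state CSTR mass balance: W = Q·C + k·V·C, so C = W/(Q + kV).
Q + kV = 9.941e+06 + 17·8.92e+06 = 1.616e+08 m³/yr.
C = 1030/1.616e+08 = 6.375e-06 kg/m³ = 0.006375 mg/L = 6.375 µg/L.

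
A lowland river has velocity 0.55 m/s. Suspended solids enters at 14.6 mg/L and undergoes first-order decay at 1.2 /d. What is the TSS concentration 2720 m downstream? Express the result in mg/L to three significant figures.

Travel time t = 2720 m / 0.55 m/s = 2720/0.55 = 4945 s = 0.05724 d.
First-order decay: C = 14.6·exp(−1.2·0.05724) = 14.6·0.9336 = 13.63 mg/L.

13.6 mg/L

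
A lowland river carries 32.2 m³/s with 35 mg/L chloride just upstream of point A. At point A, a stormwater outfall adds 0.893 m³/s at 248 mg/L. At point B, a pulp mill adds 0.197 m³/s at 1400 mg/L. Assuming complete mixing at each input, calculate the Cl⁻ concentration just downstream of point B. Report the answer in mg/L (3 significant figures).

48.8 mg/L

After input A: C = (32.2·35 + 0.893·248) / 33.09 = 40.75 mg/L.
After input B: C = (33.09·40.75 + 0.197·1400) / 33.29 = 48.79 mg/L.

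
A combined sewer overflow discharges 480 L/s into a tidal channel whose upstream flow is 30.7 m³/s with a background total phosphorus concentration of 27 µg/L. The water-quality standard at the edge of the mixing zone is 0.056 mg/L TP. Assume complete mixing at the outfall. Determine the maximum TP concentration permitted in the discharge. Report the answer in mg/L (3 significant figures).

480 L/s = 0.48 m³/s.
27 µg/L = 0.027 mg/L.
Mass balance: 0.056·31.18 = 0.48·Cₑ + 30.7·0.027.
Cₑ = (1.746 − 0.8289) / 0.48 = 1.911 mg/L.

1.91 mg/L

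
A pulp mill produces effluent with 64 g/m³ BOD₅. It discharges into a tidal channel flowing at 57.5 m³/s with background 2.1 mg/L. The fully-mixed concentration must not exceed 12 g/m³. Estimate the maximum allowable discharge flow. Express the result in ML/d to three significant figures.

Mass balance at complete mixing: C_std·(Q_w + Q_r) = Q_w·C_e + Q_r·C_b.
Rearranging, Q_w = Q_r·(C_std − C_b)/(C_e − C_std) = 57.5·(12 − 2.1) / (64 − 12) = 10.95 m³/s.
= 945.8 ML/d.

946 ML/d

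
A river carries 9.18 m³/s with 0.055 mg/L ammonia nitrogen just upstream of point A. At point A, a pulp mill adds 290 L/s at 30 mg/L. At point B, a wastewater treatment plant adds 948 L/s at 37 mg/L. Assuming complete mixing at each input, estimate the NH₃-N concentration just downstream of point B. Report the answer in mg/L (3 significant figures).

4.25 mg/L

290 L/s = 0.29 m³/s.
After input A: C = (9.18·0.055 + 0.29·30) / 9.47 = 0.972 mg/L.
948 L/s = 0.948 m³/s.
After input B: C = (9.47·0.972 + 0.948·37) / 10.42 = 4.25 mg/L.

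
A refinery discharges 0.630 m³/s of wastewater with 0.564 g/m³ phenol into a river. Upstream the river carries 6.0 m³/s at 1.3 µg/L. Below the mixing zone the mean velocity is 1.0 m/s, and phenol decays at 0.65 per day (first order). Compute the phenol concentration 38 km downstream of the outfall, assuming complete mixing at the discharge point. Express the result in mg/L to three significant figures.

0.0412 mg/L

1.3 µg/L = 0.0013 mg/L.
After complete mixing, C₀ = (0.63·0.564 + 6·0.0013) / 6.63 = 0.05477 mg/L.
Travel time t = 3.8e+04 m / 1.0 m/s = 3.8e+04 s = 0.4398 d.
C = 0.05477·exp(−0.65·0.4398) = 0.05477·0.7514 = 0.04115 mg/L.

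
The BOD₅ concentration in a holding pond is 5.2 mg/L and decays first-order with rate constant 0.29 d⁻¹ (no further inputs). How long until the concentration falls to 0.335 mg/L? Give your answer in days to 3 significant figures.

t = ln(C₀/C)/k = ln(5.2/0.335)/0.29 = 2.742/0.29 = 9.456 d.

9.46 d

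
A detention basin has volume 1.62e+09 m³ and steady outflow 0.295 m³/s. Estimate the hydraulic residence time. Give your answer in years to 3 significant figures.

174 yr

Q = 0.295 m³/s × 3.156e+07 s/yr = 9.309e+06 m³/yr.
Hydraulic residence time τ = V/Q = 1.62e+09/9.309e+06 = 174 yr.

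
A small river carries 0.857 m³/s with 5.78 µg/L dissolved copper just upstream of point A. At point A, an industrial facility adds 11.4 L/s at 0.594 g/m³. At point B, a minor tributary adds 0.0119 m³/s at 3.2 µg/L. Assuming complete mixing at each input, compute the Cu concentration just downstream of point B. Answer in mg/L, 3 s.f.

5.78 µg/L = 0.00578 mg/L.
11.4 L/s = 0.0114 m³/s.
After input A: C = (0.857·0.00578 + 0.0114·0.594) / 0.8684 = 0.0135 mg/L.
3.2 µg/L = 0.0032 mg/L.
After input B: C = (0.8684·0.0135 + 0.0119·0.0032) / 0.8803 = 0.01336 mg/L.

0.0134 mg/L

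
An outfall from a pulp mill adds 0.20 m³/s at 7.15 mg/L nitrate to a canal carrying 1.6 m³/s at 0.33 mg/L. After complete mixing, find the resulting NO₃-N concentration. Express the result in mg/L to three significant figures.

Flow-weighted mixing gives C = (0.2·7.15 + 1.6·0.33) / (0.2 + 1.6) = 1.958/1.8 = 1.088 mg/L.

1.09 mg/L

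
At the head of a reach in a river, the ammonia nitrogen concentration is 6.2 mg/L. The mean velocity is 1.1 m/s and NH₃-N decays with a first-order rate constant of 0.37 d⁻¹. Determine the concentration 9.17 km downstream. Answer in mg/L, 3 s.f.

Travel time t = 9.17 km / 1.1 m/s = 9170/1.1 = 8336 s = 0.09649 d.
First-order decay: C = 6.2·exp(−0.37·0.09649) = 6.2·0.9649 = 5.983 mg/L.

5.98 mg/L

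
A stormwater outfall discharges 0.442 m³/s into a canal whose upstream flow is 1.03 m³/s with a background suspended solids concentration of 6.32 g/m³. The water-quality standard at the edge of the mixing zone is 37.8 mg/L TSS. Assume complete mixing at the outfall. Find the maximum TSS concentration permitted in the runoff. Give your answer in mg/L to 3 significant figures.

Mass balance: 37.8·1.472 = 0.442·Cₑ + 1.03·6.32.
Cₑ = (55.64 − 6.51) / 0.442 = 111.2 mg/L.

111 mg/L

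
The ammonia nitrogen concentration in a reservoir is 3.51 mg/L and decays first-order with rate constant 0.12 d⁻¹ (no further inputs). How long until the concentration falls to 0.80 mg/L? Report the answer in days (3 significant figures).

t = ln(C₀/C)/k = ln(3.51/0.80)/0.12 = 1.479/0.12 = 12.32 d.

12.3 d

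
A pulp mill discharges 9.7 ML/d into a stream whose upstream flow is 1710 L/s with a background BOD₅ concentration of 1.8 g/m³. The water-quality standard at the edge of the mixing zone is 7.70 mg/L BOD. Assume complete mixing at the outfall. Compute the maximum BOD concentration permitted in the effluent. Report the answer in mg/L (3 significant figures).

9.7 ML/d = 0.1123 m³/s.
1710 L/s = 1.71 m³/s.
Mass balance: 7.7·1.822 = 0.1123·Cₑ + 1.71·1.8.
Cₑ = (14.03 − 3.078) / 0.1123 = 97.56 mg/L.

97.6 mg/L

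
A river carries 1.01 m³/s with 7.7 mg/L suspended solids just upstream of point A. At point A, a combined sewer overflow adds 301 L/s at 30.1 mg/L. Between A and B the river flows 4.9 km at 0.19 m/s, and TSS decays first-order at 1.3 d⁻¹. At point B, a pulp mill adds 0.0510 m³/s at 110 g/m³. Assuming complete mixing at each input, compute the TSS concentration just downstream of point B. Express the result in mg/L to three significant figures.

12.5 mg/L

301 L/s = 0.301 m³/s.
After input A: C = (1.01·7.7 + 0.301·30.1) / 1.311 = 12.84 mg/L.
Over the 4.9 km reach to input B (t = 2.579e+04 s = 0.2985 d), decay gives C = 12.84·exp(−1.3·0.2985) = 8.712 mg/L.
After input B: C = (1.311·8.712 + 0.051·110) / 1.362 = 12.51 mg/L.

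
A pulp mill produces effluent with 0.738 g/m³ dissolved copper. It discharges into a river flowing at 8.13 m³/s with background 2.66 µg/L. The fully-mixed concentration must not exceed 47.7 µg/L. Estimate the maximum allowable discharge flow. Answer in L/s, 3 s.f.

530 L/s

2.66 µg/L = 0.00266 mg/L.
47.7 µg/L = 0.0477 mg/L.
Mass balance at complete mixing: C_std·(Q_w + Q_r) = Q_w·C_e + Q_r·C_b.
Rearranging, Q_w = Q_r·(C_std − C_b)/(C_e − C_std) = 8.13·(0.0477 − 0.00266) / (0.738 − 0.0477) = 0.5305 m³/s.
= 530.5 L/s.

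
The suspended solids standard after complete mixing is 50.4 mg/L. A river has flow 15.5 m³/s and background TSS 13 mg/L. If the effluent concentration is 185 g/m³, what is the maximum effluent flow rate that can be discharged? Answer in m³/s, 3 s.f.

4.31 m³/s

Mass balance at complete mixing: C_std·(Q_w + Q_r) = Q_w·C_e + Q_r·C_b.
Rearranging, Q_w = Q_r·(C_std − C_b)/(C_e − C_std) = 15.5·(50.4 − 13) / (185 − 50.4) = 4.307 m³/s.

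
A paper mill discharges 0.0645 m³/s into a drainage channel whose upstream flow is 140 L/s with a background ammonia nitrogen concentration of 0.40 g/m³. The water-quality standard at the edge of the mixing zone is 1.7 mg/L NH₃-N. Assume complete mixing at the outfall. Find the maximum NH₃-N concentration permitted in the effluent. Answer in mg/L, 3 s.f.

4.52 mg/L

140 L/s = 0.14 m³/s.
Mass balance: 1.7·0.2045 = 0.0645·Cₑ + 0.14·0.4.
Cₑ = (0.3477 − 0.056) / 0.0645 = 4.522 mg/L.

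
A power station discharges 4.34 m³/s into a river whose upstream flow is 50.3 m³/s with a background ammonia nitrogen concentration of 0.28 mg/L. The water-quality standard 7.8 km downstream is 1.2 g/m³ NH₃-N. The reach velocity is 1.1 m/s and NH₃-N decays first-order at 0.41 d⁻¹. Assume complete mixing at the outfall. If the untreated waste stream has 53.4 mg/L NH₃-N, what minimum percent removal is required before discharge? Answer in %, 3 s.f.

76.8 %

Travel time to the compliance point: t = 7800/1.1 = 7091 s = 0.08207 d; decay factor exp(−0.41·0.08207) = 0.9669.
So the concentration just after mixing may be at most 1.2/0.9669 = 1.241 mg/L.
Mass balance: 1.241·54.64 = 4.34·Cₑ + 50.3·0.28.
Cₑ = (67.81 − 14.08) / 4.34 = 12.38 mg/L.
Required removal = 1 − 12.38/53.4 = 76.82 %.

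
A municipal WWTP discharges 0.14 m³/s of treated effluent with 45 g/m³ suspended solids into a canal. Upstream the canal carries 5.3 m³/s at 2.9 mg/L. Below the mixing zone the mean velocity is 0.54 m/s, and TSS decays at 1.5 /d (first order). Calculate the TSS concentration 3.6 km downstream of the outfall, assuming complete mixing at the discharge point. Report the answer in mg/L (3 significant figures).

After complete mixing, C₀ = (0.14·45 + 5.3·2.9) / 5.44 = 3.983 mg/L.
Travel time t = 3600 m / 0.54 m/s = 6667 s = 0.07716 d.
C = 3.983·exp(−1.5·0.07716) = 3.983·0.8907 = 3.548 mg/L.

3.55 mg/L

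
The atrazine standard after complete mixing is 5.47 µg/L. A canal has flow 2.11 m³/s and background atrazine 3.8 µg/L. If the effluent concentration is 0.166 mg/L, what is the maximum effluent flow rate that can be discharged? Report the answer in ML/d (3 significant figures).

3.8 µg/L = 0.0038 mg/L.
5.47 µg/L = 0.00547 mg/L.
Mass balance at complete mixing: C_std·(Q_w + Q_r) = Q_w·C_e + Q_r·C_b.
Rearranging, Q_w = Q_r·(C_std − C_b)/(C_e − C_std) = 2.11·(0.00547 − 0.0038) / (0.166 − 0.00547) = 0.02195 m³/s.
= 1.897 ML/d.

1.90 ML/d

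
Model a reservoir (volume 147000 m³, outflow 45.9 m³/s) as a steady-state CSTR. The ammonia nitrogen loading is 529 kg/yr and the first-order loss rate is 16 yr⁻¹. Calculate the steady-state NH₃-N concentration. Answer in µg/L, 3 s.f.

Outflow Q = 45.9 m³/s × 3.156e+07 s/yr = 1.448e+09 m³/yr.
Steady-state CSTR mass balance: W = Q·C + k·V·C, so C = W/(Q + kV).
Q + kV = 1.448e+09 + 16·147000 = 1.451e+09 m³/yr.
C = 529/1.451e+09 = 3.646e-07 kg/m³ = 0.0003646 mg/L = 0.3646 µg/L.

0.365 µg/L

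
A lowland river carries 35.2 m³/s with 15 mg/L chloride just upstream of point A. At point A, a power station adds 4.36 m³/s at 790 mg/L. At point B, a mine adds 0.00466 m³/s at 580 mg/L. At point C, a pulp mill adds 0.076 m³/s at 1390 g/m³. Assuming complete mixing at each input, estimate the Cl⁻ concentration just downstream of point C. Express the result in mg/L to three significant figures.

103 mg/L

After input A: C = (35.2·15 + 4.36·790) / 39.56 = 100.4 mg/L.
After input B: C = (39.56·100.4 + 0.00466·580) / 39.56 = 100.5 mg/L.
After input C: C = (39.56·100.5 + 0.076·1390) / 39.64 = 102.9 mg/L.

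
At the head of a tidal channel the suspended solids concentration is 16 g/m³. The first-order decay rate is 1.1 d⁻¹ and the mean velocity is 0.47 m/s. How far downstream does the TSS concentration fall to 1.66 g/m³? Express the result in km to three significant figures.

83.6 km

From C = C₀·e^(−kt), t = ln(C₀/C)/k = ln(16/1.66)/1.1 = 2.266/1.1 = 2.06 d.
Distance = v·t = 0.47 m/s × 1.78e+05 s = 8.364e+04 m = 83.64 km.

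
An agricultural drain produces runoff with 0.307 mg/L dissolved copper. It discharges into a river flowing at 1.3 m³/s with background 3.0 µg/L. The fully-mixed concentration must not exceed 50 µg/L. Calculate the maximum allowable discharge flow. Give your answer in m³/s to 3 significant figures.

0.238 m³/s

3.0 µg/L = 0.003 mg/L.
50 µg/L = 0.05 mg/L.
Mass balance at complete mixing: C_std·(Q_w + Q_r) = Q_w·C_e + Q_r·C_b.
Rearranging, Q_w = Q_r·(C_std − C_b)/(C_e − C_std) = 1.3·(0.05 − 0.003) / (0.307 − 0.05) = 0.2377 m³/s.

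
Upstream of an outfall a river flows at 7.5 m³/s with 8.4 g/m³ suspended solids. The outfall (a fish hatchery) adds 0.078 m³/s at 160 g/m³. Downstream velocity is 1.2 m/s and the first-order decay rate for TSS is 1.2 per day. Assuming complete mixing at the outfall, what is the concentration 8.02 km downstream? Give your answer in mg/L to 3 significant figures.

9.08 mg/L

After complete mixing, C₀ = (0.078·160 + 7.5·8.4) / 7.578 = 9.96 mg/L.
Travel time t = 8020 m / 1.2 m/s = 6683 s = 0.07735 d.
C = 9.96·exp(−1.2·0.07735) = 9.96·0.9114 = 9.077 mg/L.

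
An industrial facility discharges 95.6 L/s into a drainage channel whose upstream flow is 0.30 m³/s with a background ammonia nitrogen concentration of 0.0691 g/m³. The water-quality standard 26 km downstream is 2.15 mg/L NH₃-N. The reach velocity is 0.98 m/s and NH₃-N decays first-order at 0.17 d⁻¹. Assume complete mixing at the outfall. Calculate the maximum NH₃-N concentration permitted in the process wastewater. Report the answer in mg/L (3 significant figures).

9.16 mg/L

95.6 L/s = 0.0956 m³/s.
Travel time to the compliance point: t = 2.6e+04/0.98 = 2.653e+04 s = 0.3071 d; decay factor exp(−0.17·0.3071) = 0.9491.
So the concentration just after mixing may be at most 2.15/0.9491 = 2.265 mg/L.
Mass balance: 2.265·0.3956 = 0.0956·Cₑ + 0.3·0.0691.
Cₑ = (0.8961 − 0.02073) / 0.0956 = 9.157 mg/L.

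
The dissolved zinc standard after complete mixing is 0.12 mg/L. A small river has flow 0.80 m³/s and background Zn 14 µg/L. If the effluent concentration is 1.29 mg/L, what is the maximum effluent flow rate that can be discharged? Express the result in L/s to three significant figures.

72.5 L/s

14 µg/L = 0.014 mg/L.
Mass balance at complete mixing: C_std·(Q_w + Q_r) = Q_w·C_e + Q_r·C_b.
Rearranging, Q_w = Q_r·(C_std − C_b)/(C_e − C_std) = 0.80·(0.12 − 0.014) / (1.29 − 0.12) = 0.07248 m³/s.
= 72.48 L/s.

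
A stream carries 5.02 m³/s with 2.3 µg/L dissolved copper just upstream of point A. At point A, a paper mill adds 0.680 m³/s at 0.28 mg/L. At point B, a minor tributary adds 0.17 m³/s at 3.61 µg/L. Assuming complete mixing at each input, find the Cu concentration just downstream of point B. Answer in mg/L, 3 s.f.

2.3 µg/L = 0.0023 mg/L.
After input A: C = (5.02·0.0023 + 0.68·0.28) / 5.7 = 0.03543 mg/L.
3.61 µg/L = 0.00361 mg/L.
After input B: C = (5.7·0.03543 + 0.17·0.00361) / 5.87 = 0.03451 mg/L.

0.0345 mg/L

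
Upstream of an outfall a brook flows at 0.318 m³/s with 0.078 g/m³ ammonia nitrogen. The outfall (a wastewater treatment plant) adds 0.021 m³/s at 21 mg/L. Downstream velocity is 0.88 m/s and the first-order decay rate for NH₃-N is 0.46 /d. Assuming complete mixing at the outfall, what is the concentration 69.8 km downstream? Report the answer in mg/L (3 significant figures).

After complete mixing, C₀ = (0.021·21 + 0.318·0.078) / 0.339 = 1.374 mg/L.
Travel time t = 6.98e+04 m / 0.88 m/s = 7.932e+04 s = 0.918 d.
C = 1.374·exp(−0.46·0.918) = 1.374·0.6555 = 0.9007 mg/L.

0.901 mg/L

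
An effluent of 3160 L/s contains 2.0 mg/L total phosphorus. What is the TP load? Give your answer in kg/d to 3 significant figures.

3160 L/s = 3.16 m³/s.
Mass flux = Q·C = 3.16 m³/s × 2 g/m³ = 6.32 g/s.
= 6.32 g/s × 86.4 = 546 kg/d.

546 kg/d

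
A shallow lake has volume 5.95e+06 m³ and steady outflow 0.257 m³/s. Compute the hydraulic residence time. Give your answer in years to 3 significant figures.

Q = 0.257 m³/s × 3.156e+07 s/yr = 8.11e+06 m³/yr.
Hydraulic residence time τ = V/Q = 5.95e+06/8.11e+06 = 0.7336 yr.

0.734 yr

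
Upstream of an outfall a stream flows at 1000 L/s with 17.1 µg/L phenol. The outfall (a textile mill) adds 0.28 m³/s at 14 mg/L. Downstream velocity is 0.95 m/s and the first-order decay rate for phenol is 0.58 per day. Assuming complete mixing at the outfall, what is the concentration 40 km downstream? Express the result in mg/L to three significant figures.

2.32 mg/L

1000 L/s = 1 m³/s.
17.1 µg/L = 0.0171 mg/L.
After complete mixing, C₀ = (0.28·14 + 1·0.0171) / 1.28 = 3.076 mg/L.
Travel time t = 4e+04 m / 0.95 m/s = 4.211e+04 s = 0.4873 d.
C = 3.076·exp(−0.58·0.4873) = 3.076·0.7538 = 2.319 mg/L.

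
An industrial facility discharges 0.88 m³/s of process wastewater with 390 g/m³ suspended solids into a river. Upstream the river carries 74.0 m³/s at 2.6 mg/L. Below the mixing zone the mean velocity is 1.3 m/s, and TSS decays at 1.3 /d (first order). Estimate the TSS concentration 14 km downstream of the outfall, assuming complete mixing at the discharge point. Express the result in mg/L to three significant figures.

6.08 mg/L

After complete mixing, C₀ = (0.88·390 + 74·2.6) / 74.88 = 7.153 mg/L.
Travel time t = 1.4e+04 m / 1.3 m/s = 1.077e+04 s = 0.1246 d.
C = 7.153·exp(−1.3·0.1246) = 7.153·0.8504 = 6.083 mg/L.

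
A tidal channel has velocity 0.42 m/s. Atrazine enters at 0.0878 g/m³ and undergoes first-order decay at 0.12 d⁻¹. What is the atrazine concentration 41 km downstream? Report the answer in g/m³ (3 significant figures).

0.0767 g/m³

Travel time t = 41 km / 0.42 m/s = 4.1e+04/0.42 = 9.762e+04 s = 1.13 d.
First-order decay: C = 0.0878·exp(−0.12·1.13) = 0.0878·0.8732 = 0.07667 g/m³.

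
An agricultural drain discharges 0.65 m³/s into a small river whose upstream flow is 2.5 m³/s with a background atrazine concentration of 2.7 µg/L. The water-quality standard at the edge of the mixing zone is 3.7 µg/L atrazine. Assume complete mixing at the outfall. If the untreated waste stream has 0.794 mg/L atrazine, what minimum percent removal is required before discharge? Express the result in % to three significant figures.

2.7 µg/L = 0.0027 mg/L.
3.7 µg/L = 0.0037 mg/L.
Mass balance: 0.0037·3.15 = 0.65·Cₑ + 2.5·0.0027.
Cₑ = (0.01166 − 0.00675) / 0.65 = 0.007546 mg/L.
Required removal = 1 − 0.007546/0.794 = 99.05 %.

99.0 %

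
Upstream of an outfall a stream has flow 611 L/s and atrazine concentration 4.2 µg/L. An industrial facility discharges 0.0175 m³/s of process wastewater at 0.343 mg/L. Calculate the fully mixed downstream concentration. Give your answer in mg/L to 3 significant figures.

611 L/s = 0.611 m³/s.
4.2 µg/L = 0.0042 mg/L.
Flow-weighted mixing gives C = (0.0175·0.343 + 0.611·0.0042) / (0.0175 + 0.611) = 0.008569/0.6285 = 0.01363 mg/L.

0.0136 mg/L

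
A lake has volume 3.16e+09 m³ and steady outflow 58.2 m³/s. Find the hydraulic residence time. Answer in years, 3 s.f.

Q = 58.2 m³/s × 3.156e+07 s/yr = 1.837e+09 m³/yr.
Hydraulic residence time τ = V/Q = 3.16e+09/1.837e+09 = 1.721 yr.

1.72 yr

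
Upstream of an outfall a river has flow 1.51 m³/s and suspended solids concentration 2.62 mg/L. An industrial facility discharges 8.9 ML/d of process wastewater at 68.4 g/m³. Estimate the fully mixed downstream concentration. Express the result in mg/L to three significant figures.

6.82 mg/L

8.9 ML/d = 0.103 m³/s.
Flow-weighted mixing gives C = (0.103·68.4 + 1.51·2.62) / (0.103 + 1.51) = 11/1.613 = 6.821 mg/L.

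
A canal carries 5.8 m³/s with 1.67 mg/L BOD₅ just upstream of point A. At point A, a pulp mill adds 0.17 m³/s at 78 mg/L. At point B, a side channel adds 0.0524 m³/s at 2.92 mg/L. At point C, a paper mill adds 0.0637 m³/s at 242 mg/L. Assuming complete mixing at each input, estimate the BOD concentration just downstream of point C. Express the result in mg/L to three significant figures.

After input A: C = (5.8·1.67 + 0.17·78) / 5.97 = 3.844 mg/L.
After input B: C = (5.97·3.844 + 0.0524·2.92) / 6.022 = 3.836 mg/L.
After input C: C = (6.022·3.836 + 0.0637·242) / 6.086 = 6.328 mg/L.

6.33 mg/L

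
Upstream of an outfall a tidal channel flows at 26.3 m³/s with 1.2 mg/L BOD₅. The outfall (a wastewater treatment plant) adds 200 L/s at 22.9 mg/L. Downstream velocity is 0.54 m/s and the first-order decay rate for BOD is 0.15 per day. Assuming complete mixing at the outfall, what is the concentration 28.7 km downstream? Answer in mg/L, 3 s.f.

1.24 mg/L

200 L/s = 0.2 m³/s.
After complete mixing, C₀ = (0.2·22.9 + 26.3·1.2) / 26.5 = 1.364 mg/L.
Travel time t = 2.87e+04 m / 0.54 m/s = 5.315e+04 s = 0.6151 d.
C = 1.364·exp(−0.15·0.6151) = 1.364·0.9119 = 1.244 mg/L.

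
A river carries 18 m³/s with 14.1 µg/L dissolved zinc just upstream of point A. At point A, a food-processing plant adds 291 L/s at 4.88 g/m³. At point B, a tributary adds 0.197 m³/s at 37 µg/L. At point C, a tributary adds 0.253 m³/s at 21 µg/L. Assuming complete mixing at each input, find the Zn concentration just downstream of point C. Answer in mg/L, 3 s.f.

0.0900 mg/L

14.1 µg/L = 0.0141 mg/L.
291 L/s = 0.291 m³/s.
After input A: C = (18·0.0141 + 0.291·4.88) / 18.29 = 0.09151 mg/L.
37 µg/L = 0.037 mg/L.
After input B: C = (18.29·0.09151 + 0.197·0.037) / 18.49 = 0.09093 mg/L.
21 µg/L = 0.021 mg/L.
After input C: C = (18.49·0.09093 + 0.253·0.021) / 18.74 = 0.08999 mg/L.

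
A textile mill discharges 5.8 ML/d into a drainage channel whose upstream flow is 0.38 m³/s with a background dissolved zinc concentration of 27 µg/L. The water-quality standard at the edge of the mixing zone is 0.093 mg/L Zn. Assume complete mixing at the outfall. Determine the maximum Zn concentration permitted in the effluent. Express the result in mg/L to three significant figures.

0.467 mg/L

5.8 ML/d = 0.06713 m³/s.
27 µg/L = 0.027 mg/L.
Mass balance: 0.093·0.4471 = 0.06713·Cₑ + 0.38·0.027.
Cₑ = (0.04158 − 0.01026) / 0.06713 = 0.4666 mg/L.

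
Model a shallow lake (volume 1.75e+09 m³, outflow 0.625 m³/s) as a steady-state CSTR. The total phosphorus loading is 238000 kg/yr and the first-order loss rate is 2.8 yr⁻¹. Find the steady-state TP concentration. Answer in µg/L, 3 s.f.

Outflow Q = 0.625 m³/s × 3.156e+07 s/yr = 1.972e+07 m³/yr.
Steady-state CSTR mass balance: W = Q·C + k·V·C, so C = W/(Q + kV).
Q + kV = 1.972e+07 + 2.8·1.75e+09 = 4.92e+09 m³/yr.
C = 238000/4.92e+09 = 4.838e-05 kg/m³ = 0.04838 mg/L = 48.38 µg/L.

48.4 µg/L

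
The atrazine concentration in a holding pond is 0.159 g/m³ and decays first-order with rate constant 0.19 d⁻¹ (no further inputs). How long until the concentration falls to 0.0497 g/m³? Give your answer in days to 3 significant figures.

6.12 d

t = ln(C₀/C)/k = ln(0.159/0.0497)/0.19 = 1.163/0.19 = 6.121 d.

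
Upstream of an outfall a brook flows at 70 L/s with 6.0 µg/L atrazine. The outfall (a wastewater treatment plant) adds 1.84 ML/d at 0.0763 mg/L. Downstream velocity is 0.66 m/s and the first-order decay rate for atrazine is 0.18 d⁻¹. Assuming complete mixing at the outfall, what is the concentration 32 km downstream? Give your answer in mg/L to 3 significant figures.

0.0202 mg/L

1.84 ML/d = 0.0213 m³/s.
70 L/s = 0.07 m³/s.
6.0 µg/L = 0.006 mg/L.
After complete mixing, C₀ = (0.0213·0.0763 + 0.07·0.006) / 0.0913 = 0.0224 mg/L.
Travel time t = 3.2e+04 m / 0.66 m/s = 4.848e+04 s = 0.5612 d.
C = 0.0224·exp(−0.18·0.5612) = 0.0224·0.9039 = 0.02025 mg/L.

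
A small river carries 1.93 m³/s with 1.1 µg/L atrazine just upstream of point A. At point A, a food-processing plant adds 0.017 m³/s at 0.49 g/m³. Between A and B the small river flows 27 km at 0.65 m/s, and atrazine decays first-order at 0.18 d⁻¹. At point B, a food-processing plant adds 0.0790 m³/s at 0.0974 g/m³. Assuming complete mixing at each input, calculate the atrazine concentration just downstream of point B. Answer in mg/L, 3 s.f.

0.00853 mg/L

1.1 µg/L = 0.0011 mg/L.
After input A: C = (1.93·0.0011 + 0.017·0.49) / 1.947 = 0.005369 mg/L.
Over the 27 km reach to input B (t = 4.154e+04 s = 0.4808 d), decay gives C = 0.005369·exp(−0.18·0.4808) = 0.004924 mg/L.
After input B: C = (1.947·0.004924 + 0.079·0.0974) / 2.026 = 0.00853 mg/L.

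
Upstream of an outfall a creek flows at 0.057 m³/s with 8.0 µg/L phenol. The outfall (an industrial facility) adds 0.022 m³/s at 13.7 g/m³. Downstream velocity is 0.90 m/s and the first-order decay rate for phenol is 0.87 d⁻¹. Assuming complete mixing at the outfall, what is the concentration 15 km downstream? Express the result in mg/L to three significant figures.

3.23 mg/L

8.0 µg/L = 0.008 mg/L.
After complete mixing, C₀ = (0.022·13.7 + 0.057·0.008) / 0.079 = 3.821 mg/L.
Travel time t = 1.5e+04 m / 0.90 m/s = 1.667e+04 s = 0.1929 d.
C = 3.821·exp(−0.87·0.1929) = 3.821·0.8455 = 3.231 mg/L.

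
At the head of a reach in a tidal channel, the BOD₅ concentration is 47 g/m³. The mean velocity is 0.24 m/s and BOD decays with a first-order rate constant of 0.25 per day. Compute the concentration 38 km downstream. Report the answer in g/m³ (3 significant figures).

Travel time t = 38 km / 0.24 m/s = 3.8e+04/0.24 = 1.583e+05 s = 1.833 d.
First-order decay: C = 47·exp(−0.25·1.833) = 47·0.6325 = 29.73 g/m³.

29.7 g/m³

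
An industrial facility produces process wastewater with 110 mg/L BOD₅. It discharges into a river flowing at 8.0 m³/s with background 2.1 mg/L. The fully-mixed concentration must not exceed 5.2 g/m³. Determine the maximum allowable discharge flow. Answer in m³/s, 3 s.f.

Mass balance at complete mixing: C_std·(Q_w + Q_r) = Q_w·C_e + Q_r·C_b.
Rearranging, Q_w = Q_r·(C_std − C_b)/(C_e − C_std) = 8.0·(5.2 − 2.1) / (110 − 5.2) = 0.2366 m³/s.

0.237 m³/s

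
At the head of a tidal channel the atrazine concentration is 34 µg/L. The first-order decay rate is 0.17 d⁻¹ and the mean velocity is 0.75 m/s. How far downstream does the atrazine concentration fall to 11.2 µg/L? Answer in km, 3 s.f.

From C = C₀·e^(−kt), t = ln(C₀/C)/k = ln(34/11.2)/0.17 = 1.11/0.17 = 6.532 d.
Distance = v·t = 0.75 m/s × 5.644e+05 s = 4.233e+05 m = 423.3 km.

423 km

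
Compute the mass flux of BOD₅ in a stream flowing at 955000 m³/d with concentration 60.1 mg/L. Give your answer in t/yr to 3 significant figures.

21000 t/yr

955000 m³/d = 11.05 m³/s.
Mass flux = Q·C = 11.05 m³/s × 60.1 g/m³ = 664.3 g/s.
= 664.3 g/s × 31.56 = 2.096e+04 t/yr.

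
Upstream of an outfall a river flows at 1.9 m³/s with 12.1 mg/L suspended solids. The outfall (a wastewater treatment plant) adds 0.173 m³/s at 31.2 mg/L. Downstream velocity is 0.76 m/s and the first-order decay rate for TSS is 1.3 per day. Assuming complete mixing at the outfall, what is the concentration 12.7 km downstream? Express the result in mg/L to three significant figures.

10.6 mg/L

After complete mixing, C₀ = (0.173·31.2 + 1.9·12.1) / 2.073 = 13.69 mg/L.
Travel time t = 1.27e+04 m / 0.76 m/s = 1.671e+04 s = 0.1934 d.
C = 13.69·exp(−1.3·0.1934) = 13.69·0.7777 = 10.65 mg/L.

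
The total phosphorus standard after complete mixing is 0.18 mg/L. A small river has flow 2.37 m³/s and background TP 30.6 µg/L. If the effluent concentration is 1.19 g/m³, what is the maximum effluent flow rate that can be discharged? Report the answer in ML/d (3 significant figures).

30.6 µg/L = 0.0306 mg/L.
Mass balance at complete mixing: C_std·(Q_w + Q_r) = Q_w·C_e + Q_r·C_b.
Rearranging, Q_w = Q_r·(C_std − C_b)/(C_e − C_std) = 2.37·(0.18 − 0.0306) / (1.19 − 0.18) = 0.3506 m³/s.
= 30.29 ML/d.

30.3 ML/d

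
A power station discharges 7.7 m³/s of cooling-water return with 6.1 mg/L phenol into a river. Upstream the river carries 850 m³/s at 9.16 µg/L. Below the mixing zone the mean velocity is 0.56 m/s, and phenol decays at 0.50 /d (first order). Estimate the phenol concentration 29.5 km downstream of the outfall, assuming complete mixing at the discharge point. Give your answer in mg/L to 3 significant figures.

9.16 µg/L = 0.00916 mg/L.
After complete mixing, C₀ = (7.7·6.1 + 850·0.00916) / 857.7 = 0.06384 mg/L.
Travel time t = 2.95e+04 m / 0.56 m/s = 5.268e+04 s = 0.6097 d.
C = 0.06384·exp(−0.50·0.6097) = 0.06384·0.7372 = 0.04707 mg/L.

0.0471 mg/L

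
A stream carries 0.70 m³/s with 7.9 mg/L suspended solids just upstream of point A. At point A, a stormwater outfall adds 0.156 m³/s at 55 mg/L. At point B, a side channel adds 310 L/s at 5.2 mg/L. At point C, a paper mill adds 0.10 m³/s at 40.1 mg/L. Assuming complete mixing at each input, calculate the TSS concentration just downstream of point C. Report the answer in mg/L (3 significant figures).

After input A: C = (0.7·7.9 + 0.156·55) / 0.856 = 16.48 mg/L.
310 L/s = 0.31 m³/s.
After input B: C = (0.856·16.48 + 0.31·5.2) / 1.166 = 13.48 mg/L.
After input C: C = (1.166·13.48 + 0.1·40.1) / 1.266 = 15.59 mg/L.

15.6 mg/L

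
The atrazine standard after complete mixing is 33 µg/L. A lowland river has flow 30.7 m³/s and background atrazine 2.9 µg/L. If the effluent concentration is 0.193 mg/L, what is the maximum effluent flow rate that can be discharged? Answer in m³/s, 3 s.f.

5.78 m³/s

2.9 µg/L = 0.0029 mg/L.
33 µg/L = 0.033 mg/L.
Mass balance at complete mixing: C_std·(Q_w + Q_r) = Q_w·C_e + Q_r·C_b.
Rearranging, Q_w = Q_r·(C_std − C_b)/(C_e − C_std) = 30.7·(0.033 − 0.0029) / (0.193 − 0.033) = 5.775 m³/s.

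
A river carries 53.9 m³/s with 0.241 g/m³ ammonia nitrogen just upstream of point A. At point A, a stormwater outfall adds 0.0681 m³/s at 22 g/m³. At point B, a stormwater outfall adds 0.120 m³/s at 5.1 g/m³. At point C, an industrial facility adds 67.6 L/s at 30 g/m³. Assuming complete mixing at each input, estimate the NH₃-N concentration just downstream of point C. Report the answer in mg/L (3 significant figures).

0.316 mg/L

After input A: C = (53.9·0.241 + 0.0681·22) / 53.97 = 0.2685 mg/L.
After input B: C = (53.97·0.2685 + 0.12·5.1) / 54.09 = 0.2792 mg/L.
67.6 L/s = 0.0676 m³/s.
After input C: C = (54.09·0.2792 + 0.0676·30) / 54.16 = 0.3163 mg/L.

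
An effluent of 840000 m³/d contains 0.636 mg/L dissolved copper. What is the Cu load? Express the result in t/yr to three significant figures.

840000 m³/d = 9.722 m³/s.
Mass flux = Q·C = 9.722 m³/s × 0.636 g/m³ = 6.183 g/s.
= 6.183 g/s × 31.56 = 195.1 t/yr.

195 t/yr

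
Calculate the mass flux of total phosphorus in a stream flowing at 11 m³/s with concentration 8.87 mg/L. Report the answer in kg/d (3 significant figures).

Mass flux = Q·C = 11 m³/s × 8.87 g/m³ = 97.57 g/s.
= 97.57 g/s × 86.4 = 8430 kg/d.

8430 kg/d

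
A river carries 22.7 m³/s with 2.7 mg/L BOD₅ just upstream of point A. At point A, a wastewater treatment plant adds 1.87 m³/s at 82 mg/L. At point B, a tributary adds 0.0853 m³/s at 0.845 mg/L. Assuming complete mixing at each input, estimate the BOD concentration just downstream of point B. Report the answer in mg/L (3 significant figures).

After input A: C = (22.7·2.7 + 1.87·82) / 24.57 = 8.735 mg/L.
After input B: C = (24.57·8.735 + 0.0853·0.845) / 24.66 = 8.708 mg/L.

8.71 mg/L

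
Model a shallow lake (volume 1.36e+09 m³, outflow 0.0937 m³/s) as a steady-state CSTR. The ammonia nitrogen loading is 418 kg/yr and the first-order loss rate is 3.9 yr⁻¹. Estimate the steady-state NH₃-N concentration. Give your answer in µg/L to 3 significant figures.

0.0788 µg/L

Outflow Q = 0.0937 m³/s × 3.156e+07 s/yr = 2.957e+06 m³/yr.
Steady-state CSTR mass balance: W = Q·C + k·V·C, so C = W/(Q + kV).
Q + kV = 2.957e+06 + 3.9·1.36e+09 = 5.307e+09 m³/yr.
C = 418/5.307e+09 = 7.876e-08 kg/m³ = 7.876e-05 mg/L = 0.07876 µg/L.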